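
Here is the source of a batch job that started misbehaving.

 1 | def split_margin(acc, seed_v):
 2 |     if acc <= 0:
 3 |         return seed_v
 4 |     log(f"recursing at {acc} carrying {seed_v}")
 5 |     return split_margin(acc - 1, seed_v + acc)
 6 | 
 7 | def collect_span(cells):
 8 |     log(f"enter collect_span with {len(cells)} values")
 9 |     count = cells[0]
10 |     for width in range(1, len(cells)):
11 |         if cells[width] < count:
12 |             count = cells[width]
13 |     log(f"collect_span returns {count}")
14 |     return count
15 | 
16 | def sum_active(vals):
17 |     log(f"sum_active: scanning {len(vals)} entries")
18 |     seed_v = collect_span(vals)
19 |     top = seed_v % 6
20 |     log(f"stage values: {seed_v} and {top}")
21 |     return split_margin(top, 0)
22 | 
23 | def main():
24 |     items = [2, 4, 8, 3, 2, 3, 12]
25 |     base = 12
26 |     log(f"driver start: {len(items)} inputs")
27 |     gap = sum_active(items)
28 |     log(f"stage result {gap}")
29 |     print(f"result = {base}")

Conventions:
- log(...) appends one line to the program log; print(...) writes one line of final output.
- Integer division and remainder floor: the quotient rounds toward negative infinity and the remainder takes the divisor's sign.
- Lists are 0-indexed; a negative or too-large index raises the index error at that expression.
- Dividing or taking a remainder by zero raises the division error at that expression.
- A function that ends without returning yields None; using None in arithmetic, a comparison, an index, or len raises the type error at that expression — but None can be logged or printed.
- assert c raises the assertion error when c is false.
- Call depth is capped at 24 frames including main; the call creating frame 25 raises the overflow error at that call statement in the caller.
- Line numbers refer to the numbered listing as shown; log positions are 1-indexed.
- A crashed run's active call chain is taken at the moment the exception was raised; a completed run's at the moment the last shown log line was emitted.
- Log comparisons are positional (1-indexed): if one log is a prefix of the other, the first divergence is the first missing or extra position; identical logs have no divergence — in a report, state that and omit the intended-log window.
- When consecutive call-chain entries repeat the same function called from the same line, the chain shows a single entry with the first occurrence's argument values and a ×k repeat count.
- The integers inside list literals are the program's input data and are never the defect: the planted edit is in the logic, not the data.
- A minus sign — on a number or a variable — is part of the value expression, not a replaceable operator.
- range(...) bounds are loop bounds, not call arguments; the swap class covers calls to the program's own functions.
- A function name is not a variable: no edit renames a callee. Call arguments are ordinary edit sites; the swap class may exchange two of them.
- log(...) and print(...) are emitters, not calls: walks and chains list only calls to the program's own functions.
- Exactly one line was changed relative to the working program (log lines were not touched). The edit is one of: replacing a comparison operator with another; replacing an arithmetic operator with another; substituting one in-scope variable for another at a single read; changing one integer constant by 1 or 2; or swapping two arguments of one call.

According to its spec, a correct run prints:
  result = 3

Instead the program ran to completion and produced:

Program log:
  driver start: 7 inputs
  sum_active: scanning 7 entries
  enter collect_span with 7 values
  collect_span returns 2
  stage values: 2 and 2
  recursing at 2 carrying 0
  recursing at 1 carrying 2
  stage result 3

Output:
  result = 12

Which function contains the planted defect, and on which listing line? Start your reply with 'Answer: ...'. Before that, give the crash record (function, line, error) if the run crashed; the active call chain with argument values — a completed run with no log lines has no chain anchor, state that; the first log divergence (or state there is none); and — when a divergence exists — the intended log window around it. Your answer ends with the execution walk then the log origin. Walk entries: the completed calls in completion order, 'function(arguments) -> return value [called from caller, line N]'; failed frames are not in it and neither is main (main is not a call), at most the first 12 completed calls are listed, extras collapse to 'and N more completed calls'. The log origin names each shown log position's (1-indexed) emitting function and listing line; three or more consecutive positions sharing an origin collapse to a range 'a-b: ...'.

Answer: the defect is in main at line 29.
Core observation: No log line changed; the fault shows up purely in the output.
Call chain: main.
First divergence: there is none — every log position agrees.
Execution walk:
  collect_span([2, 4, 8, 3, 2, 3, 12]) -> 2  [called from sum_active, line 18]
  split_margin(0, 3) -> 3  [called from split_margin, line 5]
  split_margin(1, 2) -> 3  [called from split_margin, line 5]
  split_margin(2, 0) -> 3  [called from sum_active, line 21]
  sum_active([2, 4, 8, 3, 2, 3, 12]) -> 3  [called from main, line 27]
Log origins:
  1: from main, line 26
  2: from sum_active, line 17
  3: from collect_span, line 8
  4: from collect_span, line 13
  5: from sum_active, line 20
  6: from split_margin, line 4
  7: from split_margin, line 4
  8: from main, line 28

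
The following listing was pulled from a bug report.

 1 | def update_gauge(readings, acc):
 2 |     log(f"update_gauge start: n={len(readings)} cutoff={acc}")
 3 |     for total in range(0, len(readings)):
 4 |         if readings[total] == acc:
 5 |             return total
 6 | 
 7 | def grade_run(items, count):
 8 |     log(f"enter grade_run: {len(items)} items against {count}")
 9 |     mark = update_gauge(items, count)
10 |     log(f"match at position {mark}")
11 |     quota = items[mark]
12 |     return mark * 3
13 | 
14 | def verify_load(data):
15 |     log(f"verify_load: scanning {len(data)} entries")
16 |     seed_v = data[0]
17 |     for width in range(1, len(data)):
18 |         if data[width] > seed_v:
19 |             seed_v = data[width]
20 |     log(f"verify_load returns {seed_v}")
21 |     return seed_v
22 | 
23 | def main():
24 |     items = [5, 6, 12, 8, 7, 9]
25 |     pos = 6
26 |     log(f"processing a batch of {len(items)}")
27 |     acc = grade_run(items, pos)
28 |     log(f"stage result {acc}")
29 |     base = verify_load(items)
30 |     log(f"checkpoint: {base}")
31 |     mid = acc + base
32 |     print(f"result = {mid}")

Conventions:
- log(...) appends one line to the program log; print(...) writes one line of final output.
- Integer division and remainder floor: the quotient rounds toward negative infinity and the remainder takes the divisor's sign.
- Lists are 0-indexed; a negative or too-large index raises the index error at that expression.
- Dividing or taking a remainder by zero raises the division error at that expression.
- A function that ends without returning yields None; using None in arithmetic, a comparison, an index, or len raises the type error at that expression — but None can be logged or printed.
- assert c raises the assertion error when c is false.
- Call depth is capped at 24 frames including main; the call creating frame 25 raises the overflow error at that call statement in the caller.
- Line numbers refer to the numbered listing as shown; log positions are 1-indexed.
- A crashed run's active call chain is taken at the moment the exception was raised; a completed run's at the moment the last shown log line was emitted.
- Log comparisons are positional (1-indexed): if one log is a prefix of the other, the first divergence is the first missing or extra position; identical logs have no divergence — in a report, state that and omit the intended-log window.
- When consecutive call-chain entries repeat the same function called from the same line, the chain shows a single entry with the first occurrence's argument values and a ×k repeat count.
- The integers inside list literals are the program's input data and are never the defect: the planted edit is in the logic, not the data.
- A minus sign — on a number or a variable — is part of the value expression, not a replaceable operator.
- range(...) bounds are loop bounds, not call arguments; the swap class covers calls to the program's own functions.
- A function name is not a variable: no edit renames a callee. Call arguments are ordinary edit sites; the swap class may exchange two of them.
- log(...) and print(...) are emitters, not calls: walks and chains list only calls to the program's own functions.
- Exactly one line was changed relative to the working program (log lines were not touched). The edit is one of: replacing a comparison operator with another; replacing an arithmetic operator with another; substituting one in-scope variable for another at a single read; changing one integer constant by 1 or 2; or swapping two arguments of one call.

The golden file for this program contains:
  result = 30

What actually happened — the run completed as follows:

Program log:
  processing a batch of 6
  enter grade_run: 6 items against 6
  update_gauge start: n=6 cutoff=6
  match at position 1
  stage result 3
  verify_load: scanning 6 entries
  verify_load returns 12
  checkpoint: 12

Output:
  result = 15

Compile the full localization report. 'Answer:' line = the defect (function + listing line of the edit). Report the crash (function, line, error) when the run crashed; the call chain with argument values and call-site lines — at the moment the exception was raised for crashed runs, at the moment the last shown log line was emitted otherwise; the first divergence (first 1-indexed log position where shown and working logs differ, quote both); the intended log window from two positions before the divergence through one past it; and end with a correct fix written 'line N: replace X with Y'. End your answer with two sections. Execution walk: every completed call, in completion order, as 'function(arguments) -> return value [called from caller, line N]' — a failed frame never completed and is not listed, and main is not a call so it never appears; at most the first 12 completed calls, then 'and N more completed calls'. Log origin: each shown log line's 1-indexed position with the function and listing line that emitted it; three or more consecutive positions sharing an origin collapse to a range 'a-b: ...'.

Answer: the defect is in grade_run at line 12.
Core observation: Everything matches until log position 5, which reads 'stage result 3' in place of 'stage result 18'.
Call chain: main.
First divergence: position 5 — the shown line 'stage result 3' should read 'stage result 18'.
Intended log window:
  3: update_gauge start: n=6 cutoff=6
  4: match at position 1
  5: stage result 18
  6: verify_load: scanning 6 entries
Execution walk:
  update_gauge([5, 6, 12, 8, 7, 9], 6) -> 1  [called from grade_run, line 9]
  grade_run([5, 6, 12, 8, 7, 9], 6) -> 3  [called from main, line 27]
  verify_load([5, 6, 12, 8, 7, 9]) -> 12  [called from main, line 29]
Origin of each log line:
  1 — main, line 26
  2 — grade_run, line 8
  3 — update_gauge, line 2
  4 — grade_run, line 10
  5 — main, line 28
  6 — verify_load, line 15
  7 — verify_load, line 20
  8 — main, line 30
A correct fix: line 12: replace `mark` with `quota`.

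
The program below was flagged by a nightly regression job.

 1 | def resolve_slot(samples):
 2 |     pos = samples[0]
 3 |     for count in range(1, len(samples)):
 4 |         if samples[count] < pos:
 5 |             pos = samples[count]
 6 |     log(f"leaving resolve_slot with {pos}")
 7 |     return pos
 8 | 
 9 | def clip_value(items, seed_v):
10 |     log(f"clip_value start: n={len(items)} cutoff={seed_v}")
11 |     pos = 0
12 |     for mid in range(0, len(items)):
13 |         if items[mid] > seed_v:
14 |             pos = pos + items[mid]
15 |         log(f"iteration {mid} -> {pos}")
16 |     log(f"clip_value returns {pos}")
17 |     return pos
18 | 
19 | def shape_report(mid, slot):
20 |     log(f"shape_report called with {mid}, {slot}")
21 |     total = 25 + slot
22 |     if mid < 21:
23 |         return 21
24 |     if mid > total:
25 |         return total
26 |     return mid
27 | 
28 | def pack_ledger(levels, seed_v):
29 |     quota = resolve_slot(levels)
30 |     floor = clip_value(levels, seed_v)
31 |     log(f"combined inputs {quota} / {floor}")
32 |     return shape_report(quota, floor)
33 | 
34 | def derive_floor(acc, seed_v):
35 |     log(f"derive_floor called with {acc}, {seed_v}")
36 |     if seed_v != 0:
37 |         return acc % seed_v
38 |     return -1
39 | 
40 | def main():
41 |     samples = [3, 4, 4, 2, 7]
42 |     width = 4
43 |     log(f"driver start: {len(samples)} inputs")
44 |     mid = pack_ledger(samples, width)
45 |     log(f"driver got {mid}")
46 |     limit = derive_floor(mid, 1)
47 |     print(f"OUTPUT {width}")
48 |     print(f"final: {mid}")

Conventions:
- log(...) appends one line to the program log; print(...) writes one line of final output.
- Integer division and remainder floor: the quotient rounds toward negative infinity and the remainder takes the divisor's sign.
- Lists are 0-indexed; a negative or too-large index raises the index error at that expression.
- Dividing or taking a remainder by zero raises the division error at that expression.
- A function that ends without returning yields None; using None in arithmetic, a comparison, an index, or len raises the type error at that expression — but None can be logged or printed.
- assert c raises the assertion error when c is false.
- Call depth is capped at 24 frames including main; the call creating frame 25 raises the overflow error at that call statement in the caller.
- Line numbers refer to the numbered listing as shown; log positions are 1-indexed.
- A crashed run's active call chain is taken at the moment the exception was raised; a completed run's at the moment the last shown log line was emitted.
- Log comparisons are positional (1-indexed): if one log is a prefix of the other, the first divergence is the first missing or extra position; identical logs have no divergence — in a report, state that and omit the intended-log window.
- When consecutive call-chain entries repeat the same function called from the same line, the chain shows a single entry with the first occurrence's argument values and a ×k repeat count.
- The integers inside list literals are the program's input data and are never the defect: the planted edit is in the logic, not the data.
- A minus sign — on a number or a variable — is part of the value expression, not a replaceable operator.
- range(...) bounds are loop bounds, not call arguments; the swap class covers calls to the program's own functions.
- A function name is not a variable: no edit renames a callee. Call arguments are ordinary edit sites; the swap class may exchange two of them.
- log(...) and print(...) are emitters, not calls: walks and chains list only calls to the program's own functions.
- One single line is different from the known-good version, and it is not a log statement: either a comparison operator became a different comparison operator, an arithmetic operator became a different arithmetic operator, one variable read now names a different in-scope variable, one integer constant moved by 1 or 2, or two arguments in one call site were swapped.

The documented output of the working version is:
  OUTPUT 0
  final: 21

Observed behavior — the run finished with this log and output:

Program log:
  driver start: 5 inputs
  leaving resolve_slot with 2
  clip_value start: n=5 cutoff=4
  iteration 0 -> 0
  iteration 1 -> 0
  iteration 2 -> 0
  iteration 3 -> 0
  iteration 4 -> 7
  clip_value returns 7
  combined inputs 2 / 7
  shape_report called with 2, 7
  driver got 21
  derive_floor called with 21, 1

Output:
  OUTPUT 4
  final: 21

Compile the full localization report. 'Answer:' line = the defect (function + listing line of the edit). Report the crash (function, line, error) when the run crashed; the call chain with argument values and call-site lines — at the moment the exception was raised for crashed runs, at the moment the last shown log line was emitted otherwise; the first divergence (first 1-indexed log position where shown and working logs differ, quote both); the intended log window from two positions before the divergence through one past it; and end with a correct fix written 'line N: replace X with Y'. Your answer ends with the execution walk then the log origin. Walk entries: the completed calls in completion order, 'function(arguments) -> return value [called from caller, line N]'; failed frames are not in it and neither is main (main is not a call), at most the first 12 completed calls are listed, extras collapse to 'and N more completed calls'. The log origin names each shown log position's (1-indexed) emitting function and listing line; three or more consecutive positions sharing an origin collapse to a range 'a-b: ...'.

Answer: the defect is in main at line 47.
Key fact: The two runs log identically and part ways only at the printed values.
Call chain: main -> derive_floor(21, 1) (called at line 46).
First divergence: none (the log streams are identical).
Execution walk:
  resolve_slot([3, 4, 4, 2, 7]) -> 2  [called from pack_ledger, line 29]
  clip_value([3, 4, 4, 2, 7], 4) -> 7  [called from pack_ledger, line 30]
  shape_report(2, 7) -> 21  [called from pack_ledger, line 32]
  pack_ledger([3, 4, 4, 2, 7], 4) -> 21  [called from main, line 44]
  derive_floor(21, 1) -> 0  [called from main, line 46]
Log line origins:
  1: emitted by main (line 43)
  2: emitted by resolve_slot (line 6)
  3: emitted by clip_value (line 10)
  4-8: emitted by clip_value (line 15)
  9: emitted by clip_value (line 16)
  10: emitted by pack_ledger (line 31)
  11: emitted by shape_report (line 20)
  12: emitted by main (line 45)
  13: emitted by derive_floor (line 35)
A correct fix: line 47: replace `width` with `limit`.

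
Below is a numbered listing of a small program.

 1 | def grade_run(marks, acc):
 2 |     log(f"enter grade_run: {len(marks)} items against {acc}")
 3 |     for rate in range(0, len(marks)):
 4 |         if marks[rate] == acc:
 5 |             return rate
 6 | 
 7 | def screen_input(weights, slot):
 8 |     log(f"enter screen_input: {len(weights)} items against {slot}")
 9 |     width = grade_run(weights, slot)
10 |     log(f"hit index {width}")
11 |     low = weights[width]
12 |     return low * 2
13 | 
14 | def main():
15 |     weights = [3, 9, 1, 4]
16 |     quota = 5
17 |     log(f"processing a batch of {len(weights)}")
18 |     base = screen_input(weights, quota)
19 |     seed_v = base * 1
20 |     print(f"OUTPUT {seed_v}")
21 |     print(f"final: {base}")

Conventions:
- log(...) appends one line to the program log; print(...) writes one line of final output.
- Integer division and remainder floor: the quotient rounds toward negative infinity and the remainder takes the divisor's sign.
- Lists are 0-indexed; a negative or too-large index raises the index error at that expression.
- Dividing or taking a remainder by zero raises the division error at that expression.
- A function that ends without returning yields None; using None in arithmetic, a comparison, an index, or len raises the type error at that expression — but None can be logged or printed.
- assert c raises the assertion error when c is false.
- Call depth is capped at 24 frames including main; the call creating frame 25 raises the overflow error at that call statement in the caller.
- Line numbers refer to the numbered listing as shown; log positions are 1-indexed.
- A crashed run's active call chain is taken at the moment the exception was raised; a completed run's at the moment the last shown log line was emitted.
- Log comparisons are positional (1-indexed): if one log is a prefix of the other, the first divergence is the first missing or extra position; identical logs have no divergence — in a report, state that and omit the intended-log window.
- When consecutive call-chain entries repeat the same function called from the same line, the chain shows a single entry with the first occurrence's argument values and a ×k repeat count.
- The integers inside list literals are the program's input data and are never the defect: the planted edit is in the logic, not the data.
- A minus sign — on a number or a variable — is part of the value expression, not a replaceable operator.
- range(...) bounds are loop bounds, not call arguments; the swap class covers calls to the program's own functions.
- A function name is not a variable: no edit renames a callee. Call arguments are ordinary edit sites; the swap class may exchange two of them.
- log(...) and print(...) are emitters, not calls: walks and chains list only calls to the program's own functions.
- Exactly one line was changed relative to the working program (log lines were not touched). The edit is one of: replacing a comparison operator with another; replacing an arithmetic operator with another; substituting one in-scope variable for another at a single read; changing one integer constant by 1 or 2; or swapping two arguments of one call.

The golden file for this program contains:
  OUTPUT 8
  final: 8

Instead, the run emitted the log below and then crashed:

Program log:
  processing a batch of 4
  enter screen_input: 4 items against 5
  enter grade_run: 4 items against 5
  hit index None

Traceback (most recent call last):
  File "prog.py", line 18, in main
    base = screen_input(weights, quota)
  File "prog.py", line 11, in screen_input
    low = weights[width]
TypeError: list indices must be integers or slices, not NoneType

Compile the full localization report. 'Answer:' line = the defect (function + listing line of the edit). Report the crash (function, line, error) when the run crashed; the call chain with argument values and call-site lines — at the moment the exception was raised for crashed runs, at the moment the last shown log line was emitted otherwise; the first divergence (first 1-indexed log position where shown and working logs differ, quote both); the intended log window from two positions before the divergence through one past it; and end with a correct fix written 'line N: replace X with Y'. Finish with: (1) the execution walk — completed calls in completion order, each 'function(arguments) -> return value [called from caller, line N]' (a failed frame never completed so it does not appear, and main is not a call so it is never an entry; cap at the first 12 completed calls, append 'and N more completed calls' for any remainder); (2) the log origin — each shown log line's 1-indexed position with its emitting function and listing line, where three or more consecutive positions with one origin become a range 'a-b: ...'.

Answer: the defect is in main at line 16.
Core observation: Position 2 is the first bad log line: 'enter screen_input: 4 items against 5' should read 'enter screen_input: 4 items against 4'.
Crash: screen_input, line 11, TypeError.
Call chain: main -> screen_input([3, 9, 1, 4], 5) (called at line 18).
First divergence: position 2 — the shown line 'enter screen_input: 4 items against 5' should read 'enter screen_input: 4 items against 4'.
Intended log window:
  1: processing a batch of 4
  2: enter screen_input: 4 items against 4
  3: enter grade_run: 4 items against 4
Execution walk:
  grade_run([3, 9, 1, 4], 5) -> None  [called from screen_input, line 9]
Log line origins:
  1: emitted by main (line 17)
  2: emitted by screen_input (line 8)
  3: emitted by grade_run (line 2)
  4: emitted by screen_input (line 10)
A correct fix: line 16: replace `5` with `4`.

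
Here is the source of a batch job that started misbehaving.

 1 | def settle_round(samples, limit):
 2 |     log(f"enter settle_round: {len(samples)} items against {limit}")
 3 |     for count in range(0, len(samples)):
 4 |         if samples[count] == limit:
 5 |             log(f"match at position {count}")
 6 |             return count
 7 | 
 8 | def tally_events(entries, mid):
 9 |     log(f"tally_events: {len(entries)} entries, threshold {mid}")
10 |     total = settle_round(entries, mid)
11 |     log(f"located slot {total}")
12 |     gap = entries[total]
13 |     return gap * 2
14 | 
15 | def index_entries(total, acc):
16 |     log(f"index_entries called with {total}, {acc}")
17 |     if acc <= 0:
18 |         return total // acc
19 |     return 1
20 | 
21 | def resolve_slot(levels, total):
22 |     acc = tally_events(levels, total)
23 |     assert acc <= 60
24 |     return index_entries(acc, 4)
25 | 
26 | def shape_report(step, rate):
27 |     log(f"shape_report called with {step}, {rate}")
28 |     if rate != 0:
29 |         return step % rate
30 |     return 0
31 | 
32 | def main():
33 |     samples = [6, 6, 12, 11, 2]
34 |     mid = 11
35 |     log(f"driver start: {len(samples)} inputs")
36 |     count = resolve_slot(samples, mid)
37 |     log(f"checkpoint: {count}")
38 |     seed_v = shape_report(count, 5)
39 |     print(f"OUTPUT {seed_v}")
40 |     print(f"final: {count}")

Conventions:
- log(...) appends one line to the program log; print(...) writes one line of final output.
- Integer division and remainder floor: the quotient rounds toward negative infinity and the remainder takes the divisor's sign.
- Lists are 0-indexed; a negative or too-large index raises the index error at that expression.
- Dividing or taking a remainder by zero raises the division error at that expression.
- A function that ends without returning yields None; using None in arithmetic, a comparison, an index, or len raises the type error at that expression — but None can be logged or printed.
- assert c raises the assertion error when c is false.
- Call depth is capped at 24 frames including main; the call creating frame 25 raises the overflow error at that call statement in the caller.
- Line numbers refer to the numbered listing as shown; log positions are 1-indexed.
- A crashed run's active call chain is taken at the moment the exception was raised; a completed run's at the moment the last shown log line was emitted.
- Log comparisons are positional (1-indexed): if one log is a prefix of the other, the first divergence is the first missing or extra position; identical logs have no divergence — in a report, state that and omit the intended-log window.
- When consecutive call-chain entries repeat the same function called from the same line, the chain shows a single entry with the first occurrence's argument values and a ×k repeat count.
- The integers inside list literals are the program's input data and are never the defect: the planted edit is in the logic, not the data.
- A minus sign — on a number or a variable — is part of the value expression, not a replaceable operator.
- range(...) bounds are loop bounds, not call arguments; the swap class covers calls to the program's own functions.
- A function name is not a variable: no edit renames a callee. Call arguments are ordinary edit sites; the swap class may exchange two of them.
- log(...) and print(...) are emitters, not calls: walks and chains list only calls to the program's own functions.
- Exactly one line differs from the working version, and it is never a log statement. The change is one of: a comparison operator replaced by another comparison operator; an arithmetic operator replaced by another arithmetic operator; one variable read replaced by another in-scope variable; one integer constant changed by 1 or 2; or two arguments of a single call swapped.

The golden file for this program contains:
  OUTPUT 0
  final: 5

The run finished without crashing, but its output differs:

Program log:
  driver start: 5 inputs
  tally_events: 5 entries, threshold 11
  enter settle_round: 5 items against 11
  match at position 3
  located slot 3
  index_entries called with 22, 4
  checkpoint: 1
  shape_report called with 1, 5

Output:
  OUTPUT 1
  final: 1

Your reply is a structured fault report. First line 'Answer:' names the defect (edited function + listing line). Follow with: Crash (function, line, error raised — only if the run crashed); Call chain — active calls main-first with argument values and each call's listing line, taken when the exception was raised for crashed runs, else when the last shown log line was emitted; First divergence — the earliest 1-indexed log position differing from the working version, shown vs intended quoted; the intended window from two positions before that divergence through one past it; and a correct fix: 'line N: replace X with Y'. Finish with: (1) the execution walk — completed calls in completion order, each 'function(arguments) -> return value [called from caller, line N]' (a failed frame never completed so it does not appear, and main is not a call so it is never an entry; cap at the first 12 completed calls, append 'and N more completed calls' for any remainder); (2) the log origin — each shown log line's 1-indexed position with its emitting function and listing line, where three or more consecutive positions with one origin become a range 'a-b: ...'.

Answer: the defect is in index_entries at line 17.
Core observation: The log first diverges at position 7: the faulty run prints 'checkpoint: 1' where the working version prints 'checkpoint: 5'.
Call chain: main -> shape_report(1, 5) (called at line 38).
First divergence: position 7; shown 'checkpoint: 1' vs intended 'checkpoint: 5'.
Intended log window:
  5: located slot 3
  6: index_entries called with 22, 4
  7: checkpoint: 5
  8: shape_report called with 5, 5
Execution walk:
  settle_round([6, 6, 12, 11, 2], 11) -> 3  [called from tally_events, line 10]
  tally_events([6, 6, 12, 11, 2], 11) -> 22  [called from resolve_slot, line 22]
  index_entries(22, 4) -> 1  [called from resolve_slot, line 24]
  resolve_slot([6, 6, 12, 11, 2], 11) -> 1  [called from main, line 36]
  shape_report(1, 5) -> 1  [called from main, line 38]
Log origin:
  1: logged in main at line 35
  2: logged in tally_events at line 9
  3: logged in settle_round at line 2
  4: logged in settle_round at line 5
  5: logged in tally_events at line 11
  6: logged in index_entries at line 16
  7: logged in main at line 37
  8: logged in shape_report at line 27
A correct fix: line 17: replace `<=` with `!=`.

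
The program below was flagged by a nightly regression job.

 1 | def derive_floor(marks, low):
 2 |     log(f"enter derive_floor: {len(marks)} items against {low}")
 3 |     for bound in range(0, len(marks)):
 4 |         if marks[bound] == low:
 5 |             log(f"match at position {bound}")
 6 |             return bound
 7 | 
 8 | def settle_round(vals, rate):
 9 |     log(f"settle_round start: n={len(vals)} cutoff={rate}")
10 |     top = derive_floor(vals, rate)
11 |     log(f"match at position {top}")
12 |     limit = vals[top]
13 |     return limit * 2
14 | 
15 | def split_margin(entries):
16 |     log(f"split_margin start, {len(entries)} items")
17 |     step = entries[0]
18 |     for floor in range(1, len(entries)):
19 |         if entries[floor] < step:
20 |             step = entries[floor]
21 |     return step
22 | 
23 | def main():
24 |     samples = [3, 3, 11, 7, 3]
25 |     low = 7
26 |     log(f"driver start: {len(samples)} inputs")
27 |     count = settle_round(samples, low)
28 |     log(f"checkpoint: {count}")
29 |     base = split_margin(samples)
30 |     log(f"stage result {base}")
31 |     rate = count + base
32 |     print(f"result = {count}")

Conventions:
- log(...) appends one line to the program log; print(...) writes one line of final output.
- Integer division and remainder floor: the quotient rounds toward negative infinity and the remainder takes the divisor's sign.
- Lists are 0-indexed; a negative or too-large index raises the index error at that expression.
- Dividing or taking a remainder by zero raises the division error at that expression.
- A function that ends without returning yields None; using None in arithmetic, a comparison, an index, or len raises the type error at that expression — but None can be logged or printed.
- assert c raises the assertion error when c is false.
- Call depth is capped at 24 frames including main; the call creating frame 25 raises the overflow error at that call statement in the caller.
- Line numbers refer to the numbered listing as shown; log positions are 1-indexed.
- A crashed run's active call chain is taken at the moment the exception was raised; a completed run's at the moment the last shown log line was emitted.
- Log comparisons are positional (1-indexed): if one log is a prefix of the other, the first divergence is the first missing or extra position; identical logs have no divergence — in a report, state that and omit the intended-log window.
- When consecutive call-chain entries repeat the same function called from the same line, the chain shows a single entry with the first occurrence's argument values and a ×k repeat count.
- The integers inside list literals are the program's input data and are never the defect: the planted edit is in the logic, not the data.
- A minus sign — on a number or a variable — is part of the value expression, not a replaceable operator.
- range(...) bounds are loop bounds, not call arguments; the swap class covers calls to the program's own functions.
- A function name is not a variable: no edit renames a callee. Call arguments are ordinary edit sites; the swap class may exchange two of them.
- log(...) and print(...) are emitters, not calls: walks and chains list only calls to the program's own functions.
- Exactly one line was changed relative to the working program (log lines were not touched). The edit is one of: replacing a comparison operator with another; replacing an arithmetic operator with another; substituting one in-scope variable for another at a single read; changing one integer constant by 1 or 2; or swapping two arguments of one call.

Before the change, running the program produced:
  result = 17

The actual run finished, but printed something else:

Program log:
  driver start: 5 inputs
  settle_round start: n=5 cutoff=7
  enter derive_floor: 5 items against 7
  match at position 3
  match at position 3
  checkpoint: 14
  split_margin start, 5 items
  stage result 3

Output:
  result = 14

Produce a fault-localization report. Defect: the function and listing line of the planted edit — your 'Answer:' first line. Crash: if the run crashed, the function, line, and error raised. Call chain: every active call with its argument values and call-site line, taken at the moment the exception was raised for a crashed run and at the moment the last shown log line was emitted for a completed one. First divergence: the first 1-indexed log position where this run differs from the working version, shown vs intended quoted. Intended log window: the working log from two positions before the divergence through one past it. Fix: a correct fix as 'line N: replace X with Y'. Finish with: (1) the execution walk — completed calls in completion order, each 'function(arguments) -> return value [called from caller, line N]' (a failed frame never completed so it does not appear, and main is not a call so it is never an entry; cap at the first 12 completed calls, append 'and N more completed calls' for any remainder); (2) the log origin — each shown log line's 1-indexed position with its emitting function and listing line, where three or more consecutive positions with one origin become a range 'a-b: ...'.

Answer: the defect is in main at line 32.
Key observation: Log streams are identical — the defect surfaces only in the printed output.
Call chain: main.
First divergence: none — the logs agree in full.
Execution walk:
  derive_floor([3, 3, 11, 7, 3], 7) -> 3  [called from settle_round, line 10]
  settle_round([3, 3, 11, 7, 3], 7) -> 14  [called from main, line 27]
  split_margin([3, 3, 11, 7, 3]) -> 3  [called from main, line 29]
Origin of each log line:
  1: logged in main at line 26
  2: logged in settle_round at line 9
  3: logged in derive_floor at line 2
  4: logged in derive_floor at line 5
  5: logged in settle_round at line 11
  6: logged in main at line 28
  7: logged in split_margin at line 16
  8: logged in main at line 30
A correct fix: line 32: replace `count` with `rate`.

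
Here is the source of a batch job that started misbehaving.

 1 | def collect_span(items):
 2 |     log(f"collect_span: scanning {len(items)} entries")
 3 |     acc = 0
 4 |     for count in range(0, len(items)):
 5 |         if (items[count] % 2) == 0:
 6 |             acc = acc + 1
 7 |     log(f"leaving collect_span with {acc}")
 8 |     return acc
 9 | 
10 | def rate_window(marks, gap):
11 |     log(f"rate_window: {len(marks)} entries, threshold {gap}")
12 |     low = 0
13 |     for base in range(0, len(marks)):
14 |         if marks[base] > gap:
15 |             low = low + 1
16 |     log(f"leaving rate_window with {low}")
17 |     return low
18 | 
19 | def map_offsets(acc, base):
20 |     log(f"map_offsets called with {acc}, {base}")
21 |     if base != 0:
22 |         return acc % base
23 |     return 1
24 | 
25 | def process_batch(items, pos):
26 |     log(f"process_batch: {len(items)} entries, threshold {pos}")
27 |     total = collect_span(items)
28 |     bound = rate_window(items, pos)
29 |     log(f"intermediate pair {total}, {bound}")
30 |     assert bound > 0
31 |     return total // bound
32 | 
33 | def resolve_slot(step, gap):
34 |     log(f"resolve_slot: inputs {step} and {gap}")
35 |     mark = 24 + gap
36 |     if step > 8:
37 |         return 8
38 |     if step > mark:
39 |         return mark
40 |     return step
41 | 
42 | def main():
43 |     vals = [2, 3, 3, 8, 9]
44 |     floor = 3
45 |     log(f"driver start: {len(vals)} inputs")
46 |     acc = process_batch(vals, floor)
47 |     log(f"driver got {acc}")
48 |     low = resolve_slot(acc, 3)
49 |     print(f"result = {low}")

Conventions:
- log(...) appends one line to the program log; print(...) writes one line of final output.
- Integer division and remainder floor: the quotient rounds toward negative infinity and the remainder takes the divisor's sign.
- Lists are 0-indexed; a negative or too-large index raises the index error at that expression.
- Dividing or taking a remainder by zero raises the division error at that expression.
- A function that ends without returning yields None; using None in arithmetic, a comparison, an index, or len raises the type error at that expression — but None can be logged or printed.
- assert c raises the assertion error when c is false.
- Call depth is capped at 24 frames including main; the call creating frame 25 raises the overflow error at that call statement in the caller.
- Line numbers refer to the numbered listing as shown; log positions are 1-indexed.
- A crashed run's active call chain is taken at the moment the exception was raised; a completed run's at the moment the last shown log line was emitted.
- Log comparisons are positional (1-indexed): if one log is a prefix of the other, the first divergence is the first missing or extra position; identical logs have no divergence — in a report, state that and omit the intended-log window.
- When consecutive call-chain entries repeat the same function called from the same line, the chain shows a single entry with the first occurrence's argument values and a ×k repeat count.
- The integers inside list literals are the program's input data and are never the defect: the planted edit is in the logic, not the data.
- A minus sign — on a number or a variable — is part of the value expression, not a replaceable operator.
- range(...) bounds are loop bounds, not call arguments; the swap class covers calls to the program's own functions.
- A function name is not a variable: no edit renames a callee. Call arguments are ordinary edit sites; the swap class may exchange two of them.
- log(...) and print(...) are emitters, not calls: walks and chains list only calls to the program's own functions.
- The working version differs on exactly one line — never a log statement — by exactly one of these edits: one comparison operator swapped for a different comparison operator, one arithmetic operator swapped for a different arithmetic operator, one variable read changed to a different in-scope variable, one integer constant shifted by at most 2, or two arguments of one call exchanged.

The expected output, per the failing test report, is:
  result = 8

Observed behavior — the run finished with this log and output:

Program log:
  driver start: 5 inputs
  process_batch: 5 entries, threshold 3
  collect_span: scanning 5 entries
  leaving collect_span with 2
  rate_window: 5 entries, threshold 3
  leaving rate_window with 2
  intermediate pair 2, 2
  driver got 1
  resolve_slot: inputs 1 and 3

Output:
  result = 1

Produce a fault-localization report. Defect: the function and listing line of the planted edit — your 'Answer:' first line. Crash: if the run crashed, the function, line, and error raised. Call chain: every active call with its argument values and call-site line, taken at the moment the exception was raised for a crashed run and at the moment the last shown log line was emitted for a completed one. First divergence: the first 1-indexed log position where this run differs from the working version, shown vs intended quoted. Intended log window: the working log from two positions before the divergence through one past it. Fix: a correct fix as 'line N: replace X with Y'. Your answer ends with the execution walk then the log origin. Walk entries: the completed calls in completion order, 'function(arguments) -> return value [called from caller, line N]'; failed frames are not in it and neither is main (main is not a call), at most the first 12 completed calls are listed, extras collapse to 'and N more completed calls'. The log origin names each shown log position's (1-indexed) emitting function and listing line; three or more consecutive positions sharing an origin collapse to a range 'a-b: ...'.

Answer: the defect is in resolve_slot at line 36.
Key fact: The logs agree in full; only the final output differs.
Call chain: main -> resolve_slot(1, 3) (called at line 48).
First divergence: none — the logs agree in full.
Execution walk:
  collect_span([2, 3, 3, 8, 9]) -> 2  [called from process_batch, line 27]
  rate_window([2, 3, 3, 8, 9], 3) -> 2  [called from process_batch, line 28]
  process_batch([2, 3, 3, 8, 9], 3) -> 1  [called from main, line 46]
  resolve_slot(1, 3) -> 1  [called from main, line 48]
Log line origins:
  1: emitted by main (line 45)
  2: emitted by process_batch (line 26)
  3: emitted by collect_span (line 2)
  4: emitted by collect_span (line 7)
  5: emitted by rate_window (line 11)
  6: emitted by rate_window (line 16)
  7: emitted by process_batch (line 29)
  8: emitted by main (line 47)
  9: emitted by resolve_slot (line 34)
A correct fix: line 36: replace `>` with `<`.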